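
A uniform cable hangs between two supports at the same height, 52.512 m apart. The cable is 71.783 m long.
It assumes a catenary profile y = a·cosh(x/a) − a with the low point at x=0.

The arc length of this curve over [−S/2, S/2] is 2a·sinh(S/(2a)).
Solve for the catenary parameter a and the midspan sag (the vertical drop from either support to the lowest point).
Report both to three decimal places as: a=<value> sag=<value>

a=18.596 sag=21.827

seed: a₀ = √(S³/(24(L−S))) = √(52.512³/(24·19.271)) = 17.694166
iter 1: u=1.483879  f(a)=+2.236e+00  f'(a)=-2.697e+00  a ← 17.694166 − (+2.236e+00/-2.697e+00) = 18.523314
iter 2: u=1.417457  f(a)=+1.668e-01  f'(a)=-2.309e+00  a ← 18.523314 − (+1.668e-01/-2.309e+00) = 18.595569
iter 3: u=1.411949  f(a)=+1.093e-03  f'(a)=-2.278e+00  a ← 18.595569 − (+1.093e-03/-2.278e+00) = 18.596049
iter 4: u=1.411913  f(a)=+4.765e-08  f'(a)=-2.278e+00  a ← 18.596049 − (+4.765e-08/-2.278e+00) = 18.596049
iter 5: u=1.411913  f(a)=+0.000e+00  f'(a)=-2.278e+00  a ← 18.596049 − (+0.000e+00/-2.278e+00) = 18.596049
converged: |Δa| < 1e-12 after 5 iterations
sag = a·(cosh(S/(2a)) − 1) = 18.596049·(cosh(1.411913) − 1) = 21.826875
T_max/T_min = cosh(S/(2a)) = 2.173737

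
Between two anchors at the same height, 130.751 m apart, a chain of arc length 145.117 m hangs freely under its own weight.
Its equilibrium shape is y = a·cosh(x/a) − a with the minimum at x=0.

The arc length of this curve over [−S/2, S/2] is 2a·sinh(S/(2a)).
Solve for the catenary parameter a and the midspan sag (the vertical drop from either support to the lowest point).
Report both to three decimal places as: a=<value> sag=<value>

a=81.813 sag=27.540

seed: a₀ = √(S³/(24(L−S))) = √(130.751³/(24·14.366)) = 80.518185
iter 1: u=0.811935  f(a)=+4.810e-01  f'(a)=-3.809e-01  a ← 80.518185 − (+4.810e-01/-3.809e-01) = 81.780989
iter 2: u=0.799397  f(a)=+1.155e-02  f'(a)=-3.628e-01  a ← 81.780989 − (+1.155e-02/-3.628e-01) = 81.812822
iter 3: u=0.799086  f(a)=+7.022e-06  f'(a)=-3.624e-01  a ← 81.812822 − (+7.022e-06/-3.624e-01) = 81.812841
iter 4: u=0.799086  f(a)=+2.586e-12  f'(a)=-3.624e-01  a ← 81.812841 − (+2.586e-12/-3.624e-01) = 81.812841
converged: |Δa| < 1e-12 after 4 iterations
sag = a·(cosh(S/(2a)) − 1) = 81.812841·(cosh(0.799086) − 1) = 27.540151
T_max/T_min = cosh(S/(2a)) = 1.336624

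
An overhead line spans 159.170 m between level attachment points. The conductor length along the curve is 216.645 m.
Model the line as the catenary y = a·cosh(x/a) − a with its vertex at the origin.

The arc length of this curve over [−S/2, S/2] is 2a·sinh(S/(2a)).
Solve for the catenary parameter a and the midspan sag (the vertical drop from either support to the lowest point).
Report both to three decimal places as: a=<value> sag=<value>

a=56.784 sag=65.520

seed: a₀ = √(S³/(24(L−S))) = √(159.170³/(24·57.475)) = 54.068798
iter 1: u=1.471921  f(a)=+6.557e+00  f'(a)=-2.624e+00  a ← 54.068798 − (+6.557e+00/-2.624e+00) = 56.567991
iter 2: u=1.406891  f(a)=+4.820e-01  f'(a)=-2.251e+00  a ← 56.567991 − (+4.820e-01/-2.251e+00) = 56.782148
iter 3: u=1.401585  f(a)=+3.062e-03  f'(a)=-2.222e+00  a ← 56.782148 − (+3.062e-03/-2.222e+00) = 56.783526
iter 4: u=1.401551  f(a)=+1.253e-07  f'(a)=-2.222e+00  a ← 56.783526 − (+1.253e-07/-2.222e+00) = 56.783526
iter 5: u=1.401551  f(a)=+0.000e+00  f'(a)=-2.222e+00  a ← 56.783526 − (+0.000e+00/-2.222e+00) = 56.783526
converged: |Δa| < 1e-12 after 5 iterations
sag = a·(cosh(S/(2a)) − 1) = 56.783526·(cosh(1.401551) − 1) = 65.519920
T_max/T_min = cosh(S/(2a)) = 2.153854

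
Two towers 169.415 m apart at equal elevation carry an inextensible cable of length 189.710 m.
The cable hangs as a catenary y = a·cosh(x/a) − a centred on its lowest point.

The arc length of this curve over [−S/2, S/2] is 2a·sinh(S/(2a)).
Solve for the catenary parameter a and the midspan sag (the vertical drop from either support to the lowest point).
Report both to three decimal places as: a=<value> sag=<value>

a=101.662 sag=37.380

seed: a₀ = √(S³/(24(L−S))) = √(169.415³/(24·20.295)) = 99.914298
iter 1: u=0.847802  f(a)=+7.420e-01  f'(a)=-4.362e-01  a ← 99.914298 − (+7.420e-01/-4.362e-01) = 101.615270
iter 2: u=0.833610  f(a)=+1.937e-02  f'(a)=-4.137e-01  a ← 101.615270 − (+1.937e-02/-4.137e-01) = 101.662096
iter 3: u=0.833226  f(a)=+1.399e-05  f'(a)=-4.131e-01  a ← 101.662096 − (+1.399e-05/-4.131e-01) = 101.662130
iter 4: u=0.833226  f(a)=+7.304e-12  f'(a)=-4.131e-01  a ← 101.662130 − (+7.304e-12/-4.131e-01) = 101.662130
converged: |Δa| < 1e-12 after 4 iterations
sag = a·(cosh(S/(2a)) − 1) = 101.662130·(cosh(0.833226) − 1) = 37.379805
T_max/T_min = cosh(S/(2a)) = 1.367687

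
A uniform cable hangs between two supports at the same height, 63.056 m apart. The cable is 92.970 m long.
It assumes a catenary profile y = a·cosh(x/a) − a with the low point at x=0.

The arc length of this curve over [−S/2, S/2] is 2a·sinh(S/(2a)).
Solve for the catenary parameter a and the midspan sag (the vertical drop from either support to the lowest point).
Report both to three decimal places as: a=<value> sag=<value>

seed: a₀ = √(S³/(24(L−S))) = √(63.056³/(24·29.914)) = 18.687309
iter 1: u=1.687134  f(a)=+4.558e+00  f'(a)=-4.211e+00  a ← 18.687309 − (+4.558e+00/-4.211e+00) = 19.769752
iter 2: u=1.594760  f(a)=+4.260e-01  f'(a)=-3.457e+00  a ← 19.769752 − (+4.260e-01/-3.457e+00) = 19.892977
iter 3: u=1.584881  f(a)=+4.569e-03  f'(a)=-3.383e+00  a ← 19.892977 − (+4.569e-03/-3.383e+00) = 19.894327
iter 4: u=1.584773  f(a)=+5.381e-07  f'(a)=-3.382e+00  a ← 19.894327 − (+5.381e-07/-3.382e+00) = 19.894327
iter 5: u=1.584773  f(a)=+1.421e-14  f'(a)=-3.382e+00  a ← 19.894327 − (+1.421e-14/-3.382e+00) = 19.894327
converged: |Δa| < 1e-12 after 5 iterations
sag = a·(cosh(S/(2a)) − 1) = 19.894327·(cosh(1.584773) − 1) = 30.668895
T_max/T_min = cosh(S/(2a)) = 2.541590

a=19.894 sag=30.669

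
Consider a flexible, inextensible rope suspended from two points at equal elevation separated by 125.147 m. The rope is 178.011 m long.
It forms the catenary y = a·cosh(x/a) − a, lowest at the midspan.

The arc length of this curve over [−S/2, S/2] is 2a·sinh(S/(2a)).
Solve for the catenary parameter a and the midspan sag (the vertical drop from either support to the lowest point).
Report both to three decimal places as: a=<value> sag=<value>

seed: a₀ = √(S³/(24(L−S))) = √(125.147³/(24·52.864)) = 39.304750
iter 1: u=1.592009  f(a)=+7.118e+00  f'(a)=-3.436e+00  a ← 39.304750 − (+7.118e+00/-3.436e+00) = 41.376092
iter 2: u=1.512311  f(a)=+6.014e-01  f'(a)=-2.878e+00  a ← 41.376092 − (+6.014e-01/-2.878e+00) = 41.585042
iter 3: u=1.504712  f(a)=+5.168e-03  f'(a)=-2.829e+00  a ← 41.585042 − (+5.168e-03/-2.829e+00) = 41.586869
iter 4: u=1.504646  f(a)=+3.890e-07  f'(a)=-2.828e+00  a ← 41.586869 − (+3.890e-07/-2.828e+00) = 41.586869
iter 5: u=1.504646  f(a)=+0.000e+00  f'(a)=-2.828e+00  a ← 41.586869 − (+0.000e+00/-2.828e+00) = 41.586869
converged: |Δa| < 1e-12 after 5 iterations
sag = a·(cosh(S/(2a)) − 1) = 41.586869·(cosh(1.504646) − 1) = 56.654908
T_max/T_min = cosh(S/(2a)) = 2.362327

a=41.587 sag=56.655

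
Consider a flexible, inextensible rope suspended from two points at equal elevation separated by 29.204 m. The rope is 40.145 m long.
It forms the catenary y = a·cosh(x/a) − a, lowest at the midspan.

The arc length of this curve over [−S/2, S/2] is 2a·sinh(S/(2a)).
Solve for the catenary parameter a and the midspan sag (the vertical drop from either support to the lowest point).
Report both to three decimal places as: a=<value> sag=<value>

seed: a₀ = √(S³/(24(L−S))) = √(29.204³/(24·10.941)) = 9.739337
iter 1: u=1.499281  f(a)=+1.298e+00  f'(a)=-2.794e+00  a ← 9.739337 − (+1.298e+00/-2.794e+00) = 10.203745
iter 2: u=1.431043  f(a)=+9.858e-02  f'(a)=-2.384e+00  a ← 10.203745 − (+9.858e-02/-2.384e+00) = 10.245093
iter 3: u=1.425268  f(a)=+6.725e-04  f'(a)=-2.352e+00  a ← 10.245093 − (+6.725e-04/-2.352e+00) = 10.245379
iter 4: u=1.425228  f(a)=+3.176e-08  f'(a)=-2.352e+00  a ← 10.245379 − (+3.176e-08/-2.352e+00) = 10.245379
iter 5: u=1.425228  f(a)=+7.105e-15  f'(a)=-2.352e+00  a ← 10.245379 − (+7.105e-15/-2.352e+00) = 10.245379
converged: |Δa| < 1e-12 after 5 iterations
sag = a·(cosh(S/(2a)) − 1) = 10.245379·(cosh(1.425228) − 1) = 12.290660
T_max/T_min = cosh(S/(2a)) = 2.199630

a=10.245 sag=12.291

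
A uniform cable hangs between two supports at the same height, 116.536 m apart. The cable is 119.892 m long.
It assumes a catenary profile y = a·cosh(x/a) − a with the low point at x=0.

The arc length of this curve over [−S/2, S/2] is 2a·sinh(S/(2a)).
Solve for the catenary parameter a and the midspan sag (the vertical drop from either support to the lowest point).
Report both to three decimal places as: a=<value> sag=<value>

seed: a₀ = √(S³/(24(L−S))) = √(116.536³/(24·3.356)) = 140.175968
iter 1: u=0.415678  f(a)=+2.911e-02  f'(a)=-4.872e-02  a ← 140.175968 − (+2.911e-02/-4.872e-02) = 140.773592
iter 2: u=0.413913  f(a)=+1.872e-04  f'(a)=-4.809e-02  a ← 140.773592 − (+1.872e-04/-4.809e-02) = 140.777486
iter 3: u=0.413901  f(a)=+7.856e-09  f'(a)=-4.809e-02  a ← 140.777486 − (+7.856e-09/-4.809e-02) = 140.777486
iter 4: u=0.413901  f(a)=+0.000e+00  f'(a)=-4.809e-02  a ← 140.777486 − (+0.000e+00/-4.809e-02) = 140.777486
converged: |Δa| < 1e-12 after 4 iterations
sag = a·(cosh(S/(2a)) − 1) = 140.777486·(cosh(0.413901) − 1) = 12.231741
T_max/T_min = cosh(S/(2a)) = 1.086887

a=140.777 sag=12.232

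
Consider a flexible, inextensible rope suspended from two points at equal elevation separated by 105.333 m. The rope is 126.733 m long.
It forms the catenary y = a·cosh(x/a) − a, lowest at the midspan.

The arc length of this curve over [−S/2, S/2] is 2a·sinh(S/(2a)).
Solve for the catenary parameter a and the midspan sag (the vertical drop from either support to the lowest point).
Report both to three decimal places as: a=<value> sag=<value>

seed: a₀ = √(S³/(24(L−S))) = √(105.333³/(24·21.400)) = 47.701735
iter 1: u=1.104079  f(a)=+1.343e+00  f'(a)=-1.011e+00  a ← 47.701735 − (+1.343e+00/-1.011e+00) = 49.029311
iter 2: u=1.074184  f(a)=+5.810e-02  f'(a)=-9.257e-01  a ← 49.029311 − (+5.810e-02/-9.257e-01) = 49.092076
iter 3: u=1.072811  f(a)=+1.197e-04  f'(a)=-9.219e-01  a ← 49.092076 − (+1.197e-04/-9.219e-01) = 49.092205
iter 4: u=1.072808  f(a)=+5.098e-10  f'(a)=-9.219e-01  a ← 49.092205 − (+5.098e-10/-9.219e-01) = 49.092205
iter 5: u=1.072808  f(a)=+1.421e-14  f'(a)=-9.219e-01  a ← 49.092205 − (+1.421e-14/-9.219e-01) = 49.092205
converged: |Δa| < 1e-12 after 5 iterations
sag = a·(cosh(S/(2a)) − 1) = 49.092205·(cosh(1.072808) − 1) = 31.066125
T_max/T_min = cosh(S/(2a)) = 1.632812

a=49.092 sag=31.066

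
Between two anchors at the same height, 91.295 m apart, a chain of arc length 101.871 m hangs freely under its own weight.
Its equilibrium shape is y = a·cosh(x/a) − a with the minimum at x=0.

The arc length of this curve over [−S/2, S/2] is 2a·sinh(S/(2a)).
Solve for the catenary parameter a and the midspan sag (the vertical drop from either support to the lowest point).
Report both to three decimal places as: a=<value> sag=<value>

a=55.680 sag=19.783

seed: a₀ = √(S³/(24(L−S))) = √(91.295³/(24·10.576)) = 54.752524
iter 1: u=0.833706  f(a)=+3.737e-01  f'(a)=-4.138e-01  a ← 54.752524 − (+3.737e-01/-4.138e-01) = 55.655497
iter 2: u=0.820180  f(a)=+9.445e-03  f'(a)=-3.932e-01  a ← 55.655497 − (+9.445e-03/-3.932e-01) = 55.679519
iter 3: u=0.819826  f(a)=+6.380e-06  f'(a)=-3.926e-01  a ← 55.679519 − (+6.380e-06/-3.926e-01) = 55.679536
iter 4: u=0.819825  f(a)=+2.927e-12  f'(a)=-3.926e-01  a ← 55.679536 − (+2.927e-12/-3.926e-01) = 55.679536
converged: |Δa| < 1e-12 after 4 iterations
sag = a·(cosh(S/(2a)) − 1) = 55.679536·(cosh(0.819825) − 1) = 19.783275
T_max/T_min = cosh(S/(2a)) = 1.355306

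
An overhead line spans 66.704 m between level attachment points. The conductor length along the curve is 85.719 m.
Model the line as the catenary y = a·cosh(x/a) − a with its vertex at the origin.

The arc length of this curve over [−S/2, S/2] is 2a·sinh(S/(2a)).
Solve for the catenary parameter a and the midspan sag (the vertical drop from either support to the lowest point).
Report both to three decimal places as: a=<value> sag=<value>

a=26.528 sag=23.877

seed: a₀ = √(S³/(24(L−S))) = √(66.704³/(24·19.015)) = 25.501988
iter 1: u=1.307820  f(a)=+1.694e+00  f'(a)=-1.762e+00  a ← 25.501988 − (+1.694e+00/-1.762e+00) = 26.463162
iter 2: u=1.260318  f(a)=+1.005e-01  f'(a)=-1.559e+00  a ← 26.463162 − (+1.005e-01/-1.559e+00) = 26.527614
iter 3: u=1.257256  f(a)=+4.028e-04  f'(a)=-1.546e+00  a ← 26.527614 − (+4.028e-04/-1.546e+00) = 26.527874
iter 4: u=1.257244  f(a)=+6.532e-09  f'(a)=-1.546e+00  a ← 26.527874 − (+6.532e-09/-1.546e+00) = 26.527874
iter 5: u=1.257244  f(a)=+2.842e-14  f'(a)=-1.546e+00  a ← 26.527874 − (+2.842e-14/-1.546e+00) = 26.527874
converged: |Δa| < 1e-12 after 5 iterations
sag = a·(cosh(S/(2a)) − 1) = 26.527874·(cosh(1.257244) − 1) = 23.877134
T_max/T_min = cosh(S/(2a)) = 1.900077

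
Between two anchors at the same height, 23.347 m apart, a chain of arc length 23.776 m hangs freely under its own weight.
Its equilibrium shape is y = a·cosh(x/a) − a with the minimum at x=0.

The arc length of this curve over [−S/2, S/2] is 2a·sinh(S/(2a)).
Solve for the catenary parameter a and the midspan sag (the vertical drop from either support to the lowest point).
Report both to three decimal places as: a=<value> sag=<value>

seed: a₀ = √(S³/(24(L−S))) = √(23.347³/(24·0.429)) = 35.157044
iter 1: u=0.332039  f(a)=+2.371e-03  f'(a)=-2.467e-02  a ← 35.157044 − (+2.371e-03/-2.467e-02) = 35.253137
iter 2: u=0.331134  f(a)=+9.756e-06  f'(a)=-2.447e-02  a ← 35.253137 − (+9.756e-06/-2.447e-02) = 35.253536
iter 3: u=0.331130  f(a)=+1.667e-10  f'(a)=-2.447e-02  a ← 35.253536 − (+1.667e-10/-2.447e-02) = 35.253536
iter 4: u=0.331130  f(a)=+0.000e+00  f'(a)=-2.447e-02  a ← 35.253536 − (+0.000e+00/-2.447e-02) = 35.253536
converged: |Δa| < 1e-12 after 4 iterations
sag = a·(cosh(S/(2a)) − 1) = 35.253536·(cosh(0.331130) − 1) = 1.950447
T_max/T_min = cosh(S/(2a)) = 1.055326

a=35.254 sag=1.950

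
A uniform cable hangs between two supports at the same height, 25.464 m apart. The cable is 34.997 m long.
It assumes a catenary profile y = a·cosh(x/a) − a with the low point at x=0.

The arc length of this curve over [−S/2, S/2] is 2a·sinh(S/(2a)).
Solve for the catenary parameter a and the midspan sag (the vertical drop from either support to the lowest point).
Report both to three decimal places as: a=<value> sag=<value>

a=8.936 sag=10.712

seed: a₀ = √(S³/(24(L−S))) = √(25.464³/(24·9.533)) = 8.495120
iter 1: u=1.498743  f(a)=+1.130e+00  f'(a)=-2.791e+00  a ← 8.495120 − (+1.130e+00/-2.791e+00) = 8.899954
iter 2: u=1.430569  f(a)=+8.578e-02  f'(a)=-2.382e+00  a ← 8.899954 − (+8.578e-02/-2.382e+00) = 8.935972
iter 3: u=1.424803  f(a)=+5.843e-04  f'(a)=-2.349e+00  a ← 8.935972 − (+5.843e-04/-2.349e+00) = 8.936220
iter 4: u=1.424763  f(a)=+2.752e-08  f'(a)=-2.349e+00  a ← 8.936220 − (+2.752e-08/-2.349e+00) = 8.936220
iter 5: u=1.424763  f(a)=+7.105e-15  f'(a)=-2.349e+00  a ← 8.936220 − (+7.105e-15/-2.349e+00) = 8.936220
converged: |Δa| < 1e-12 after 5 iterations
sag = a·(cosh(S/(2a)) − 1) = 8.936220·(cosh(1.424763) − 1) = 10.712025
T_max/T_min = cosh(S/(2a)) = 2.198720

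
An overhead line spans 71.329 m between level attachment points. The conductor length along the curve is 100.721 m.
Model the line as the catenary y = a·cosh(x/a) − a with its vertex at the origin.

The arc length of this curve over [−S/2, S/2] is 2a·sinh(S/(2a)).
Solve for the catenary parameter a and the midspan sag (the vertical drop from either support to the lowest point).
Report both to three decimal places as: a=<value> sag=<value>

a=23.969 sag=31.805

seed: a₀ = √(S³/(24(L−S))) = √(71.329³/(24·29.392)) = 22.681878
iter 1: u=1.572379  f(a)=+3.855e+00  f'(a)=-3.292e+00  a ← 22.681878 − (+3.855e+00/-3.292e+00) = 23.852953
iter 2: u=1.495182  f(a)=+3.187e-01  f'(a)=-2.768e+00  a ← 23.852953 − (+3.187e-01/-2.768e+00) = 23.968075
iter 3: u=1.488000  f(a)=+2.611e-03  f'(a)=-2.723e+00  a ← 23.968075 − (+2.611e-03/-2.723e+00) = 23.969034
iter 4: u=1.487941  f(a)=+1.785e-07  f'(a)=-2.722e+00  a ← 23.969034 − (+1.785e-07/-2.722e+00) = 23.969034
iter 5: u=1.487941  f(a)=+2.842e-14  f'(a)=-2.722e+00  a ← 23.969034 − (+2.842e-14/-2.722e+00) = 23.969034
converged: |Δa| < 1e-12 after 5 iterations
sag = a·(cosh(S/(2a)) − 1) = 23.969034·(cosh(1.487941) − 1) = 31.804567
T_max/T_min = cosh(S/(2a)) = 2.326902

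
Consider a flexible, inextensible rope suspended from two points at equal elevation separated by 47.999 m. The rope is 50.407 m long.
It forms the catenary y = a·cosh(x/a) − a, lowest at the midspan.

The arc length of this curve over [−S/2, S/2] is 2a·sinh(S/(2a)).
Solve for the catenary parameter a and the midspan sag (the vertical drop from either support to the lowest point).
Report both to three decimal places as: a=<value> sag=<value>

a=44.069 sag=6.698

seed: a₀ = √(S³/(24(L−S))) = √(47.999³/(24·2.408)) = 43.743590
iter 1: u=0.548640  f(a)=+3.650e-02  f'(a)=-1.134e-01  a ← 43.743590 − (+3.650e-02/-1.134e-01) = 44.065347
iter 2: u=0.544634  f(a)=+4.067e-04  f'(a)=-1.109e-01  a ← 44.065347 − (+4.067e-04/-1.109e-01) = 44.069013
iter 3: u=0.544589  f(a)=+5.174e-08  f'(a)=-1.109e-01  a ← 44.069013 − (+5.174e-08/-1.109e-01) = 44.069013
iter 4: u=0.544589  f(a)=+0.000e+00  f'(a)=-1.109e-01  a ← 44.069013 − (+0.000e+00/-1.109e-01) = 44.069013
converged: |Δa| < 1e-12 after 4 iterations
sag = a·(cosh(S/(2a)) − 1) = 44.069013·(cosh(0.544589) − 1) = 6.698046
T_max/T_min = cosh(S/(2a)) = 1.151990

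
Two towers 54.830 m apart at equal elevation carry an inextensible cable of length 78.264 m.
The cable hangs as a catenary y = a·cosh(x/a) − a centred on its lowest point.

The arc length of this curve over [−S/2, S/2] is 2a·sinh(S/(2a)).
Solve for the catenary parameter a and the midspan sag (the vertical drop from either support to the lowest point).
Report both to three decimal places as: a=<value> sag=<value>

seed: a₀ = √(S³/(24(L−S))) = √(54.830³/(24·23.434)) = 17.119794
iter 1: u=1.601363  f(a)=+3.195e+00  f'(a)=-3.507e+00  a ← 17.119794 − (+3.195e+00/-3.507e+00) = 18.030742
iter 2: u=1.520459  f(a)=+2.727e-01  f'(a)=-2.932e+00  a ← 18.030742 − (+2.727e-01/-2.932e+00) = 18.123763
iter 3: u=1.512655  f(a)=+2.397e-03  f'(a)=-2.880e+00  a ← 18.123763 − (+2.397e-03/-2.880e+00) = 18.124595
iter 4: u=1.512585  f(a)=+1.887e-07  f'(a)=-2.880e+00  a ← 18.124595 − (+1.887e-07/-2.880e+00) = 18.124595
iter 5: u=1.512585  f(a)=+0.000e+00  f'(a)=-2.880e+00  a ← 18.124595 − (+0.000e+00/-2.880e+00) = 18.124595
converged: |Δa| < 1e-12 after 5 iterations
sag = a·(cosh(S/(2a)) − 1) = 18.124595·(cosh(1.512585) − 1) = 25.000970
T_max/T_min = cosh(S/(2a)) = 2.379395

a=18.125 sag=25.001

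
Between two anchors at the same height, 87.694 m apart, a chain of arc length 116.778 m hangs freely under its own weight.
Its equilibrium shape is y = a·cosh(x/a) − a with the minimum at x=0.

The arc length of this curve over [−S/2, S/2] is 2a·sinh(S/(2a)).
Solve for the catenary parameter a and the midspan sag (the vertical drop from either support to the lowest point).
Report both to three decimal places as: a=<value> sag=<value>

seed: a₀ = √(S³/(24(L−S))) = √(87.694³/(24·29.084)) = 31.082943
iter 1: u=1.410645  f(a)=+3.035e+00  f'(a)=-2.271e+00  a ← 31.082943 − (+3.035e+00/-2.271e+00) = 32.419091
iter 2: u=1.352506  f(a)=+2.066e-01  f'(a)=-1.972e+00  a ← 32.419091 − (+2.066e-01/-1.972e+00) = 32.523908
iter 3: u=1.348147  f(a)=+1.113e-03  f'(a)=-1.950e+00  a ← 32.523908 − (+1.113e-03/-1.950e+00) = 32.524478
iter 4: u=1.348123  f(a)=+3.267e-08  f'(a)=-1.950e+00  a ← 32.524478 − (+3.267e-08/-1.950e+00) = 32.524478
iter 5: u=1.348123  f(a)=-1.421e-14  f'(a)=-1.950e+00  a ← 32.524478 − (-1.421e-14/-1.950e+00) = 32.524478
converged: |Δa| < 1e-12 after 5 iterations
sag = a·(cosh(S/(2a)) − 1) = 32.524478·(cosh(1.348123) − 1) = 34.312016
T_max/T_min = cosh(S/(2a)) = 2.054960

a=32.524 sag=34.312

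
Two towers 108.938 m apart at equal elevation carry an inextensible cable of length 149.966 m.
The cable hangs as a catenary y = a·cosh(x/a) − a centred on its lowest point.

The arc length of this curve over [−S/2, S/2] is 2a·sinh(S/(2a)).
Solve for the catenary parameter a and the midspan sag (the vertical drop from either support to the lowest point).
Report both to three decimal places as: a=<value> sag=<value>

a=38.127 sag=45.993

seed: a₀ = √(S³/(24(L−S))) = √(108.938³/(24·41.028)) = 36.234586
iter 1: u=1.503232  f(a)=+4.893e+00  f'(a)=-2.819e+00  a ← 36.234586 − (+4.893e+00/-2.819e+00) = 37.970062
iter 2: u=1.434525  f(a)=+3.735e-01  f'(a)=-2.404e+00  a ← 37.970062 − (+3.735e-01/-2.404e+00) = 38.125427
iter 3: u=1.428679  f(a)=+2.574e-03  f'(a)=-2.371e+00  a ← 38.125427 − (+2.574e-03/-2.371e+00) = 38.126512
iter 4: u=1.428638  f(a)=+1.241e-07  f'(a)=-2.371e+00  a ← 38.126512 − (+1.241e-07/-2.371e+00) = 38.126513
iter 5: u=1.428638  f(a)=-2.842e-14  f'(a)=-2.371e+00  a ← 38.126513 − (-2.842e-14/-2.371e+00) = 38.126513
converged: |Δa| < 1e-12 after 5 iterations
sag = a·(cosh(S/(2a)) − 1) = 38.126513·(cosh(1.428638) − 1) = 45.992934
T_max/T_min = cosh(S/(2a)) = 2.206324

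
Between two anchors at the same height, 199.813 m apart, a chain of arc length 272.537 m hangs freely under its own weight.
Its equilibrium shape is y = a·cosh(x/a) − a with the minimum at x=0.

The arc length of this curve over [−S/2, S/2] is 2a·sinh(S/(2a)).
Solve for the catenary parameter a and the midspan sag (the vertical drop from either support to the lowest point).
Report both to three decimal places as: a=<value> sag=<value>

seed: a₀ = √(S³/(24(L−S))) = √(199.813³/(24·72.724)) = 67.606914
iter 1: u=1.477756  f(a)=+8.366e+00  f'(a)=-2.659e+00  a ← 67.606914 − (+8.366e+00/-2.659e+00) = 70.752886
iter 2: u=1.412048  f(a)=+6.194e-01  f'(a)=-2.279e+00  a ← 70.752886 − (+6.194e-01/-2.279e+00) = 71.024691
iter 3: u=1.406645  f(a)=+3.995e-03  f'(a)=-2.250e+00  a ← 71.024691 − (+3.995e-03/-2.250e+00) = 71.026467
iter 4: u=1.406609  f(a)=+1.686e-07  f'(a)=-2.249e+00  a ← 71.026467 − (+1.686e-07/-2.249e+00) = 71.026467
iter 5: u=1.406609  f(a)=+0.000e+00  f'(a)=-2.249e+00  a ← 71.026467 − (+0.000e+00/-2.249e+00) = 71.026467
converged: |Δa| < 1e-12 after 5 iterations
sag = a·(cosh(S/(2a)) − 1) = 71.026467·(cosh(1.406609) − 1) = 82.641562
T_max/T_min = cosh(S/(2a)) = 2.163532

a=71.026 sag=82.642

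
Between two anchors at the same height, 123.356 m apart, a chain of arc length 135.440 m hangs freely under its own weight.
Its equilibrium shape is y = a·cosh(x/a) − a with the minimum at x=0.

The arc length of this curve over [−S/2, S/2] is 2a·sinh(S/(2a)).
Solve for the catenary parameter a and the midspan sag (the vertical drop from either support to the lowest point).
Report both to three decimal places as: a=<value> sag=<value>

seed: a₀ = √(S³/(24(L−S))) = √(123.356³/(24·12.084)) = 80.450628
iter 1: u=0.766657  f(a)=+3.601e-01  f'(a)=-3.184e-01  a ← 80.450628 − (+3.601e-01/-3.184e-01) = 81.581570
iter 2: u=0.756029  f(a)=+7.735e-03  f'(a)=-3.049e-01  a ← 81.581570 − (+7.735e-03/-3.049e-01) = 81.606939
iter 3: u=0.755794  f(a)=+3.741e-06  f'(a)=-3.046e-01  a ← 81.606939 − (+3.741e-06/-3.046e-01) = 81.606951
iter 4: u=0.755793  f(a)=+8.527e-13  f'(a)=-3.046e-01  a ← 81.606951 − (+8.527e-13/-3.046e-01) = 81.606951
converged: |Δa| < 1e-12 after 4 iterations
sag = a·(cosh(S/(2a)) − 1) = 81.606951·(cosh(0.755793) − 1) = 24.438760
T_max/T_min = cosh(S/(2a)) = 1.299469

a=81.607 sag=24.439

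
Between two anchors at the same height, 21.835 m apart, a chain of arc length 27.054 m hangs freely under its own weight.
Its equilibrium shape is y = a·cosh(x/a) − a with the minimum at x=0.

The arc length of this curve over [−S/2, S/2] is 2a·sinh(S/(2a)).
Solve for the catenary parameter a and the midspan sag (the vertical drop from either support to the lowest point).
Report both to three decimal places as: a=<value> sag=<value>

a=9.427 sag=7.061

seed: a₀ = √(S³/(24(L−S))) = √(21.835³/(24·5.219)) = 9.116550
iter 1: u=1.197547  f(a)=+3.873e-01  f'(a)=-1.318e+00  a ← 9.116550 − (+3.873e-01/-1.318e+00) = 9.410429
iter 2: u=1.160149  f(a)=+1.951e-02  f'(a)=-1.188e+00  a ← 9.410429 − (+1.951e-02/-1.188e+00) = 9.426855
iter 3: u=1.158127  f(a)=+5.537e-05  f'(a)=-1.181e+00  a ← 9.426855 − (+5.537e-05/-1.181e+00) = 9.426902
iter 4: u=1.158122  f(a)=+4.486e-10  f'(a)=-1.181e+00  a ← 9.426902 − (+4.486e-10/-1.181e+00) = 9.426902
iter 5: u=1.158122  f(a)=+0.000e+00  f'(a)=-1.181e+00  a ← 9.426902 − (+0.000e+00/-1.181e+00) = 9.426902
converged: |Δa| < 1e-12 after 5 iterations
sag = a·(cosh(S/(2a)) − 1) = 9.426902·(cosh(1.158122) − 1) = 7.060857
T_max/T_min = cosh(S/(2a)) = 1.749011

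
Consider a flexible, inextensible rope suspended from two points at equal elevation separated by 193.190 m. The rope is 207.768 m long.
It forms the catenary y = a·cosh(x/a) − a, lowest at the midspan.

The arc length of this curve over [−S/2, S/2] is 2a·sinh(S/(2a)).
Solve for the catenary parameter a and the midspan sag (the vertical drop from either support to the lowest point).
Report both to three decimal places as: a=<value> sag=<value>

a=145.154 sag=33.344

seed: a₀ = √(S³/(24(L−S))) = √(193.190³/(24·14.578)) = 143.556338
iter 1: u=0.672872  f(a)=+3.336e-01  f'(a)=-2.124e-01  a ← 143.556338 − (+3.336e-01/-2.124e-01) = 145.126611
iter 2: u=0.665591  f(a)=+5.553e-03  f'(a)=-2.054e-01  a ← 145.126611 − (+5.553e-03/-2.054e-01) = 145.153641
iter 3: u=0.665467  f(a)=+1.596e-06  f'(a)=-2.053e-01  a ← 145.153641 − (+1.596e-06/-2.053e-01) = 145.153649
iter 4: u=0.665467  f(a)=+1.990e-13  f'(a)=-2.053e-01  a ← 145.153649 − (+1.990e-13/-2.053e-01) = 145.153649
converged: |Δa| < 1e-12 after 4 iterations
sag = a·(cosh(S/(2a)) − 1) = 145.153649·(cosh(0.665467) − 1) = 33.344159
T_max/T_min = cosh(S/(2a)) = 1.229716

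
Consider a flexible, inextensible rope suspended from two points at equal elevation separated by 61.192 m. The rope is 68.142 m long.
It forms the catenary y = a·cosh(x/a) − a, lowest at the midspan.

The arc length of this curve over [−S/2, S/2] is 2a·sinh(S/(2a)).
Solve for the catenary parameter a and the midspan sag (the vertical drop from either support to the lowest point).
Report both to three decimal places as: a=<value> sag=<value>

seed: a₀ = √(S³/(24(L−S))) = √(61.192³/(24·6.950)) = 37.063288
iter 1: u=0.825507  f(a)=+2.407e-01  f'(a)=-4.012e-01  a ← 37.063288 − (+2.407e-01/-4.012e-01) = 37.663174
iter 2: u=0.812359  f(a)=+5.968e-03  f'(a)=-3.815e-01  a ← 37.663174 − (+5.968e-03/-3.815e-01) = 37.678815
iter 3: u=0.812021  f(a)=+3.876e-06  f'(a)=-3.811e-01  a ← 37.678815 − (+3.876e-06/-3.811e-01) = 37.678825
iter 4: u=0.812021  f(a)=+1.634e-12  f'(a)=-3.811e-01  a ← 37.678825 − (+1.634e-12/-3.811e-01) = 37.678825
converged: |Δa| < 1e-12 after 4 iterations
sag = a·(cosh(S/(2a)) − 1) = 37.678825·(cosh(0.812021) − 1) = 13.120062
T_max/T_min = cosh(S/(2a)) = 1.348208

a=37.679 sag=13.120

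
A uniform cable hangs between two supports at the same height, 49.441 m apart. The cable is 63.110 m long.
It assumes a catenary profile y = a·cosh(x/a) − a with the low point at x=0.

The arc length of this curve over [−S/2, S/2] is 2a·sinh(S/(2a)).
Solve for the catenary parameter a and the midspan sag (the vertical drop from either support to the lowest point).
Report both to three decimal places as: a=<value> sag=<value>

a=19.944 sag=17.385

seed: a₀ = √(S³/(24(L−S))) = √(49.441³/(24·13.669)) = 19.193619
iter 1: u=1.287954  f(a)=+1.180e+00  f'(a)=-1.675e+00  a ← 19.193619 − (+1.180e+00/-1.675e+00) = 19.897813
iter 2: u=1.242373  f(a)=+6.802e-02  f'(a)=-1.487e+00  a ← 19.897813 − (+6.802e-02/-1.487e+00) = 19.943561
iter 3: u=1.239523  f(a)=+2.569e-04  f'(a)=-1.476e+00  a ← 19.943561 − (+2.569e-04/-1.476e+00) = 19.943735
iter 4: u=1.239512  f(a)=+3.693e-09  f'(a)=-1.476e+00  a ← 19.943735 − (+3.693e-09/-1.476e+00) = 19.943735
iter 5: u=1.239512  f(a)=+1.421e-14  f'(a)=-1.476e+00  a ← 19.943735 − (+1.421e-14/-1.476e+00) = 19.943735
converged: |Δa| < 1e-12 after 5 iterations
sag = a·(cosh(S/(2a)) − 1) = 19.943735·(cosh(1.239512) − 1) = 17.385484
T_max/T_min = cosh(S/(2a)) = 1.871727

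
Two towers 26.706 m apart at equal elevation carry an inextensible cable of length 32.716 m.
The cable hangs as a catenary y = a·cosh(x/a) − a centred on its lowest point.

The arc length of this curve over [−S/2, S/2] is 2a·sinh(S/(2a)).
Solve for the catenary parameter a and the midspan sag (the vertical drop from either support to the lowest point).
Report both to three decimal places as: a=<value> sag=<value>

seed: a₀ = √(S³/(24(L−S))) = √(26.706³/(24·6.010)) = 11.491333
iter 1: u=1.162006  f(a)=+4.190e-01  f'(a)=-1.194e+00  a ← 11.491333 − (+4.190e-01/-1.194e+00) = 11.842225
iter 2: u=1.127575  f(a)=+1.996e-02  f'(a)=-1.083e+00  a ← 11.842225 − (+1.996e-02/-1.083e+00) = 11.860656
iter 3: u=1.125823  f(a)=+5.030e-05  f'(a)=-1.077e+00  a ← 11.860656 − (+5.030e-05/-1.077e+00) = 11.860703
iter 4: u=1.125819  f(a)=+3.212e-10  f'(a)=-1.077e+00  a ← 11.860703 − (+3.212e-10/-1.077e+00) = 11.860703
iter 5: u=1.125819  f(a)=-7.105e-15  f'(a)=-1.077e+00  a ← 11.860703 − (-7.105e-15/-1.077e+00) = 11.860703
converged: |Δa| < 1e-12 after 5 iterations
sag = a·(cosh(S/(2a)) − 1) = 11.860703·(cosh(1.125819) − 1) = 8.344753
T_max/T_min = cosh(S/(2a)) = 1.703563

a=11.861 sag=8.345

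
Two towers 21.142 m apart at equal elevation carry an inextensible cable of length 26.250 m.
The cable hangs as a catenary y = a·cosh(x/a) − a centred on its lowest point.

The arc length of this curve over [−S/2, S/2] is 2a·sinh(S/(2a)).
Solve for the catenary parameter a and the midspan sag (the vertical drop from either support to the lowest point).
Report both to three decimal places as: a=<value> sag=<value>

a=9.082 sag=6.879

seed: a₀ = √(S³/(24(L−S))) = √(21.142³/(24·5.108)) = 8.779869
iter 1: u=1.204004  f(a)=+3.833e-01  f'(a)=-1.341e+00  a ← 8.779869 − (+3.833e-01/-1.341e+00) = 9.065635
iter 2: u=1.166052  f(a)=+1.951e-02  f'(a)=-1.208e+00  a ← 9.065635 − (+1.951e-02/-1.208e+00) = 9.081786
iter 3: u=1.163978  f(a)=+5.654e-05  f'(a)=-1.201e+00  a ← 9.081786 − (+5.654e-05/-1.201e+00) = 9.081833
iter 4: u=1.163972  f(a)=+4.779e-10  f'(a)=-1.201e+00  a ← 9.081833 − (+4.779e-10/-1.201e+00) = 9.081833
iter 5: u=1.163972  f(a)=+3.553e-15  f'(a)=-1.201e+00  a ← 9.081833 − (+3.553e-15/-1.201e+00) = 9.081833
converged: |Δa| < 1e-12 after 5 iterations
sag = a·(cosh(S/(2a)) − 1) = 9.081833·(cosh(1.163972) − 1) = 6.878910
T_max/T_min = cosh(S/(2a)) = 1.757436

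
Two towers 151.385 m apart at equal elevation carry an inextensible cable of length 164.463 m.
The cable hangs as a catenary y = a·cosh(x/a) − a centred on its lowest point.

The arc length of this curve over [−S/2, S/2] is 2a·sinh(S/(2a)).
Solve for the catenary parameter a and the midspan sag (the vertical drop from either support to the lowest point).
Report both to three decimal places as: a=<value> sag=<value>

a=106.471 sag=28.058

seed: a₀ = √(S³/(24(L−S))) = √(151.385³/(24·13.078)) = 105.135160
iter 1: u=0.719954  f(a)=+3.432e-01  f'(a)=-2.619e-01  a ← 105.135160 − (+3.432e-01/-2.619e-01) = 106.445296
iter 2: u=0.711093  f(a)=+6.520e-03  f'(a)=-2.521e-01  a ← 106.445296 − (+6.520e-03/-2.521e-01) = 106.471162
iter 3: u=0.710920  f(a)=+2.455e-06  f'(a)=-2.519e-01  a ← 106.471162 − (+2.455e-06/-2.519e-01) = 106.471172
iter 4: u=0.710920  f(a)=+3.411e-13  f'(a)=-2.519e-01  a ← 106.471172 − (+3.411e-13/-2.519e-01) = 106.471172
converged: |Δa| < 1e-12 after 4 iterations
sag = a·(cosh(S/(2a)) − 1) = 106.471172·(cosh(0.710920) − 1) = 28.058119
T_max/T_min = cosh(S/(2a)) = 1.263528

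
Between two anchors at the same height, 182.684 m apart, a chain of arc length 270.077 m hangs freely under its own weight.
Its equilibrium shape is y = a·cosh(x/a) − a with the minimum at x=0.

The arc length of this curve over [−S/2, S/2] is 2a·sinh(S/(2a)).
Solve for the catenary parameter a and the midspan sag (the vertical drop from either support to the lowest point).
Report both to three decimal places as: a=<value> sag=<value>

seed: a₀ = √(S³/(24(L−S))) = √(182.684³/(24·87.393)) = 53.914654
iter 1: u=1.694196  f(a)=+1.343e+01  f'(a)=-4.273e+00  a ← 53.914654 − (+1.343e+01/-4.273e+00) = 57.058643
iter 2: u=1.600844  f(a)=+1.265e+00  f'(a)=-3.503e+00  a ← 57.058643 − (+1.265e+00/-3.503e+00) = 57.419682
iter 3: u=1.590779  f(a)=+1.378e-02  f'(a)=-3.427e+00  a ← 57.419682 − (+1.378e-02/-3.427e+00) = 57.423704
iter 4: u=1.590667  f(a)=+1.676e-06  f'(a)=-3.426e+00  a ← 57.423704 − (+1.676e-06/-3.426e+00) = 57.423704
iter 5: u=1.590667  f(a)=+0.000e+00  f'(a)=-3.426e+00  a ← 57.423704 − (+0.000e+00/-3.426e+00) = 57.423704
converged: |Δa| < 1e-12 after 5 iterations
sag = a·(cosh(S/(2a)) − 1) = 57.423704·(cosh(1.590667) − 1) = 89.317150
T_max/T_min = cosh(S/(2a)) = 2.555406

a=57.424 sag=89.317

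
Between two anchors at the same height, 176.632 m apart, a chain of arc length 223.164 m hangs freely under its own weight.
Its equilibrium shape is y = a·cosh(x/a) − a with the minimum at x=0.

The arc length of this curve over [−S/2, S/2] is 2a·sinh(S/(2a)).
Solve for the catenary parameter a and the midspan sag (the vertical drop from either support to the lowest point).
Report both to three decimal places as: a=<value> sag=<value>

seed: a₀ = √(S³/(24(L−S))) = √(176.632³/(24·46.532)) = 70.246162
iter 1: u=1.257236  f(a)=+3.819e+00  f'(a)=-1.546e+00  a ← 70.246162 − (+3.819e+00/-1.546e+00) = 72.715759
iter 2: u=1.214537  f(a)=+2.106e-01  f'(a)=-1.380e+00  a ← 72.715759 − (+2.106e-01/-1.380e+00) = 72.868383
iter 3: u=1.211993  f(a)=+7.235e-04  f'(a)=-1.371e+00  a ← 72.868383 − (+7.235e-04/-1.371e+00) = 72.868911
iter 4: u=1.211985  f(a)=+8.602e-09  f'(a)=-1.371e+00  a ← 72.868911 − (+8.602e-09/-1.371e+00) = 72.868911
iter 5: u=1.211985  f(a)=+0.000e+00  f'(a)=-1.371e+00  a ← 72.868911 − (+0.000e+00/-1.371e+00) = 72.868911
converged: |Δa| < 1e-12 after 5 iterations
sag = a·(cosh(S/(2a)) − 1) = 72.868911·(cosh(1.211985) − 1) = 60.399318
T_max/T_min = cosh(S/(2a)) = 1.828876

a=72.869 sag=60.399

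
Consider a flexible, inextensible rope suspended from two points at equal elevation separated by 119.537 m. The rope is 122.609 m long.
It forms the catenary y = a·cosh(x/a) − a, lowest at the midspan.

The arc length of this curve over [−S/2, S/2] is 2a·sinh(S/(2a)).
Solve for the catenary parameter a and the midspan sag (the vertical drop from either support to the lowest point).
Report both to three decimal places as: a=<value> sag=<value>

seed: a₀ = √(S³/(24(L−S))) = √(119.537³/(24·3.072)) = 152.207938
iter 1: u=0.392677  f(a)=+2.377e-02  f'(a)=-4.099e-02  a ← 152.207938 − (+2.377e-02/-4.099e-02) = 152.787848
iter 2: u=0.391186  f(a)=+1.365e-04  f'(a)=-4.052e-02  a ← 152.787848 − (+1.365e-04/-4.052e-02) = 152.791217
iter 3: u=0.391178  f(a)=+4.563e-09  f'(a)=-4.052e-02  a ← 152.791217 − (+4.563e-09/-4.052e-02) = 152.791217
iter 4: u=0.391178  f(a)=+0.000e+00  f'(a)=-4.052e-02  a ← 152.791217 − (+0.000e+00/-4.052e-02) = 152.791217
converged: |Δa| < 1e-12 after 4 iterations
sag = a·(cosh(S/(2a)) − 1) = 152.791217·(cosh(0.391178) − 1) = 11.839879
T_max/T_min = cosh(S/(2a)) = 1.077491

a=152.791 sag=11.840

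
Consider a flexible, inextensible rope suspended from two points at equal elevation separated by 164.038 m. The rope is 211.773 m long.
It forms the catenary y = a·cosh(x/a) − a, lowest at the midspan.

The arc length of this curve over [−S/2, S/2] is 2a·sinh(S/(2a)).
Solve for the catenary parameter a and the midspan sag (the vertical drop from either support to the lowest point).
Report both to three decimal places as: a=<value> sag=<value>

seed: a₀ = √(S³/(24(L−S))) = √(164.038³/(24·47.735)) = 62.071553
iter 1: u=1.321362  f(a)=+4.345e+00  f'(a)=-1.824e+00  a ← 62.071553 − (+4.345e+00/-1.824e+00) = 64.453674
iter 2: u=1.272526  f(a)=+2.626e-01  f'(a)=-1.609e+00  a ← 64.453674 − (+2.626e-01/-1.609e+00) = 64.616854
iter 3: u=1.269313  f(a)=+1.096e-03  f'(a)=-1.596e+00  a ← 64.616854 − (+1.096e-03/-1.596e+00) = 64.617541
iter 4: u=1.269299  f(a)=+1.928e-08  f'(a)=-1.596e+00  a ← 64.617541 − (+1.928e-08/-1.596e+00) = 64.617541
iter 5: u=1.269299  f(a)=-5.684e-14  f'(a)=-1.596e+00  a ← 64.617541 − (-5.684e-14/-1.596e+00) = 64.617541
converged: |Δa| < 1e-12 after 5 iterations
sag = a·(cosh(S/(2a)) − 1) = 64.617541·(cosh(1.269299) − 1) = 59.428328
T_max/T_min = cosh(S/(2a)) = 1.919693

a=64.618 sag=59.428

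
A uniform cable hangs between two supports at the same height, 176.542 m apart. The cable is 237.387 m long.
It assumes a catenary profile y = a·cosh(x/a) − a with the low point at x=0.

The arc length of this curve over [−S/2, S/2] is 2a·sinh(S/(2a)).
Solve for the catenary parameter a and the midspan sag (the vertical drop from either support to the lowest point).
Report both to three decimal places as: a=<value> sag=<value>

seed: a₀ = √(S³/(24(L−S))) = √(176.542³/(24·60.845)) = 61.383832
iter 1: u=1.438017  f(a)=+6.610e+00  f'(a)=-2.424e+00  a ← 61.383832 − (+6.610e+00/-2.424e+00) = 64.110833
iter 2: u=1.376850  f(a)=+4.660e-01  f'(a)=-2.093e+00  a ← 64.110833 − (+4.660e-01/-2.093e+00) = 64.333467
iter 3: u=1.372085  f(a)=+2.704e-03  f'(a)=-2.069e+00  a ← 64.333467 − (+2.704e-03/-2.069e+00) = 64.334774
iter 4: u=1.372057  f(a)=+9.226e-08  f'(a)=-2.069e+00  a ← 64.334774 − (+9.226e-08/-2.069e+00) = 64.334774
iter 5: u=1.372057  f(a)=+2.842e-14  f'(a)=-2.069e+00  a ← 64.334774 − (+2.842e-14/-2.069e+00) = 64.334774
converged: |Δa| < 1e-12 after 5 iterations
sag = a·(cosh(S/(2a)) − 1) = 64.334774·(cosh(1.372057) − 1) = 70.673041
T_max/T_min = cosh(S/(2a)) = 2.098520

a=64.335 sag=70.673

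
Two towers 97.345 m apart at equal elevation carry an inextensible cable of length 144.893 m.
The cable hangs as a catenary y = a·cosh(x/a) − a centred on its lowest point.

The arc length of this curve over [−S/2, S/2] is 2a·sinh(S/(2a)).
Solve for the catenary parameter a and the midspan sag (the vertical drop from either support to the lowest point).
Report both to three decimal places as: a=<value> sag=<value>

a=30.317 sag=48.217

seed: a₀ = √(S³/(24(L−S))) = √(97.345³/(24·47.548)) = 28.431431
iter 1: u=1.711926  f(a)=+7.474e+00  f'(a)=-4.433e+00  a ← 28.431431 − (+7.474e+00/-4.433e+00) = 30.117273
iter 2: u=1.616099  f(a)=+7.163e-01  f'(a)=-3.621e+00  a ← 30.117273 − (+7.163e-01/-3.621e+00) = 30.315113
iter 3: u=1.605552  f(a)=+8.121e-03  f'(a)=-3.539e+00  a ← 30.315113 − (+8.121e-03/-3.539e+00) = 30.317407
iter 4: u=1.605431  f(a)=+1.070e-06  f'(a)=-3.538e+00  a ← 30.317407 − (+1.070e-06/-3.538e+00) = 30.317408
iter 5: u=1.605431  f(a)=+5.684e-14  f'(a)=-3.538e+00  a ← 30.317408 − (+5.684e-14/-3.538e+00) = 30.317408
converged: |Δa| < 1e-12 after 5 iterations
sag = a·(cosh(S/(2a)) − 1) = 30.317408·(cosh(1.605431) − 1) = 48.216920
T_max/T_min = cosh(S/(2a)) = 2.590404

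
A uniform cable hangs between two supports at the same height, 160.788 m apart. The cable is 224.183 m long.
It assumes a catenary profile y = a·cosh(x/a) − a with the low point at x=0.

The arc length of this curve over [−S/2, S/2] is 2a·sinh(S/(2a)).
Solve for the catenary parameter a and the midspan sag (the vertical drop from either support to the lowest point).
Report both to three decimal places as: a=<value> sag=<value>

seed: a₀ = √(S³/(24(L−S))) = √(160.788³/(24·63.395)) = 52.269377
iter 1: u=1.538071  f(a)=+7.935e+00  f'(a)=-3.050e+00  a ← 52.269377 − (+7.935e+00/-3.050e+00) = 54.870871
iter 2: u=1.465149  f(a)=+6.309e-01  f'(a)=-2.583e+00  a ← 54.870871 − (+6.309e-01/-2.583e+00) = 55.115133
iter 3: u=1.458656  f(a)=+4.749e-03  f'(a)=-2.544e+00  a ← 55.115133 − (+4.749e-03/-2.544e+00) = 55.116999
iter 4: u=1.458606  f(a)=+2.736e-07  f'(a)=-2.544e+00  a ← 55.116999 − (+2.736e-07/-2.544e+00) = 55.116999
iter 5: u=1.458606  f(a)=+2.842e-14  f'(a)=-2.544e+00  a ← 55.116999 − (+2.842e-14/-2.544e+00) = 55.116999
converged: |Δa| < 1e-12 after 5 iterations
sag = a·(cosh(S/(2a)) − 1) = 55.116999·(cosh(1.458606) − 1) = 69.792520
T_max/T_min = cosh(S/(2a)) = 2.266261

a=55.117 sag=69.793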